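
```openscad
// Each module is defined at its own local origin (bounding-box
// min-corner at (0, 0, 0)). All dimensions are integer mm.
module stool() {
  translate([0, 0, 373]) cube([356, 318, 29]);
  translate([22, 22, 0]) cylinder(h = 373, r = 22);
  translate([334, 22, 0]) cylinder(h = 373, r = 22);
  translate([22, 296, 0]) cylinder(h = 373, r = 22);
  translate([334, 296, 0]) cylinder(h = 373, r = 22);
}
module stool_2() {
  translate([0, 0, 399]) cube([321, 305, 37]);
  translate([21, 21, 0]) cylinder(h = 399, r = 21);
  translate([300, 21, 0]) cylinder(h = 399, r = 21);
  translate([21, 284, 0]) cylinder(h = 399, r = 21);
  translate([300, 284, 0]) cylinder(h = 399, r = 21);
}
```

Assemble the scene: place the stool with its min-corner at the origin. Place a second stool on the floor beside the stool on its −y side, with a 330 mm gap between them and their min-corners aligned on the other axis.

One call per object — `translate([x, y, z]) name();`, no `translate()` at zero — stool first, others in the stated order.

stool();
translate([0, -635, 0]) stool_2();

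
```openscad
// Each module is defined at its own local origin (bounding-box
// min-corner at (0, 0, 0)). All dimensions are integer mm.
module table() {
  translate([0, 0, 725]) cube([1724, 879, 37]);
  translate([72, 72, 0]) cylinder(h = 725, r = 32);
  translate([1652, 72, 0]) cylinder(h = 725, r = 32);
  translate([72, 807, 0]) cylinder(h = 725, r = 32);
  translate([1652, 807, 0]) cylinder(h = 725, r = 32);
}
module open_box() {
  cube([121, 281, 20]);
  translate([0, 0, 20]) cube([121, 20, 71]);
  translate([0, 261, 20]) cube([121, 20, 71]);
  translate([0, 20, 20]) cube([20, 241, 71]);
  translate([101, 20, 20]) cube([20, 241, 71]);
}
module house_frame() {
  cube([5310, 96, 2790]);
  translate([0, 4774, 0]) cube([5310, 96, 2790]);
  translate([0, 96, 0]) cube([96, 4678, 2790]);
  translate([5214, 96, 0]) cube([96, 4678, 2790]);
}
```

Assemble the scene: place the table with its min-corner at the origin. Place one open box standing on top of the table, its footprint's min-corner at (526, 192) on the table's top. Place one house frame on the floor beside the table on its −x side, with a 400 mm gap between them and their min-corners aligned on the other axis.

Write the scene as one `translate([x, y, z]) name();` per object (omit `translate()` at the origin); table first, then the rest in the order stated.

table();
translate([526, 192, 762]) open_box();
translate([-5710, 0, 0]) house_frame();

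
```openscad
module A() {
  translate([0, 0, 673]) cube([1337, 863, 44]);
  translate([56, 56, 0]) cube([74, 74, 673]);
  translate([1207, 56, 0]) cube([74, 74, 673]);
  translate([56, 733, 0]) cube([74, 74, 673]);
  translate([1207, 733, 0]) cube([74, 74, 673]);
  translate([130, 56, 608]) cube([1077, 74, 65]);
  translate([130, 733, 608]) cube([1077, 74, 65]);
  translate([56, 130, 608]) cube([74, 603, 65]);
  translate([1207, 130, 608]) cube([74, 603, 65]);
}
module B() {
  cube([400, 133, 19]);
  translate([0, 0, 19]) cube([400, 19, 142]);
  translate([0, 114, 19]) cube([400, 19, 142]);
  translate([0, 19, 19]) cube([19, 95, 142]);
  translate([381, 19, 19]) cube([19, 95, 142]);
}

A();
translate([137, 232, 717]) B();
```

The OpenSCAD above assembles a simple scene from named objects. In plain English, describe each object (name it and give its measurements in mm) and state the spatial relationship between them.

A is a rectangular dining table. The top is 1337×863×44 mm with its upper surface at z = 717 mm. It stands on four 74×74 mm square legs, each inset 56 mm from the nearest pair of top edges, running from the floor to the underside of the top. Four apron rails, 74 mm thick and 65 mm tall, run between adjacent legs with their top edges flush with the underside of the top and their outer faces flush with the legs' outer faces.

B is an open-topped rectangular box: outside dimensions 400×133×161 mm, with a uniform wall and base thickness of 19 mm. The base is a full 400×133 slab on the floor; four walls sit on top of the base. The front and back walls (the −y and +y sides) span the full width; the two side walls fit between them.

The open box is on top of the table.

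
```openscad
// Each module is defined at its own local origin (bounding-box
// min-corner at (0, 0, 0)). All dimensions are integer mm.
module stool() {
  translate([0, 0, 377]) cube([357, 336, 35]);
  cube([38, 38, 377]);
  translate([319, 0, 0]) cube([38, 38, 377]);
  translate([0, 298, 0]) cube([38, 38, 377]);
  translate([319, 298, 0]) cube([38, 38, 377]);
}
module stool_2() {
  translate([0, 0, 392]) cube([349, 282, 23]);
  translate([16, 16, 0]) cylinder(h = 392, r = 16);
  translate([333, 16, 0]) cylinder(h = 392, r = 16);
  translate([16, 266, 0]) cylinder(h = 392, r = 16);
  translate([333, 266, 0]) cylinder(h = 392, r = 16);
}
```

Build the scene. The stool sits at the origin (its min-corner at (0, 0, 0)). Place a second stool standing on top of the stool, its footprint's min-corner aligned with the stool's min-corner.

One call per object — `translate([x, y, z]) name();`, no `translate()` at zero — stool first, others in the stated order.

stool();
translate([0, 0, 412]) stool_2();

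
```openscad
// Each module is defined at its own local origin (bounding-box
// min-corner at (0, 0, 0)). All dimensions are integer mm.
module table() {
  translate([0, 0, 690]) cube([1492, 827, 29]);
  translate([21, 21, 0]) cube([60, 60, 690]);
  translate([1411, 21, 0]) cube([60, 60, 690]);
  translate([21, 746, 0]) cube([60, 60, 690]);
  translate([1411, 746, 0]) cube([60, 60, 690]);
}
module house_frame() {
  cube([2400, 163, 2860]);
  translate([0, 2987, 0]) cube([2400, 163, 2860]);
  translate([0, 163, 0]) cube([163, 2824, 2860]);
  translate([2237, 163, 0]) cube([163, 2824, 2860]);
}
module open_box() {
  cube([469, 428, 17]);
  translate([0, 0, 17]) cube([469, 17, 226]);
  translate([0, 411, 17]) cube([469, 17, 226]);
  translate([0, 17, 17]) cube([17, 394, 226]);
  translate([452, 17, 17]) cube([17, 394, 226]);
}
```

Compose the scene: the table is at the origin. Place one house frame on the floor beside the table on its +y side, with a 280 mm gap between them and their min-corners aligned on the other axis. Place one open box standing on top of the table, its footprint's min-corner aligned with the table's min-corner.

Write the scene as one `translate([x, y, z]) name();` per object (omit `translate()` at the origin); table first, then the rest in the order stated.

table();
translate([0, 1107, 0]) house_frame();
translate([0, 0, 719]) open_box();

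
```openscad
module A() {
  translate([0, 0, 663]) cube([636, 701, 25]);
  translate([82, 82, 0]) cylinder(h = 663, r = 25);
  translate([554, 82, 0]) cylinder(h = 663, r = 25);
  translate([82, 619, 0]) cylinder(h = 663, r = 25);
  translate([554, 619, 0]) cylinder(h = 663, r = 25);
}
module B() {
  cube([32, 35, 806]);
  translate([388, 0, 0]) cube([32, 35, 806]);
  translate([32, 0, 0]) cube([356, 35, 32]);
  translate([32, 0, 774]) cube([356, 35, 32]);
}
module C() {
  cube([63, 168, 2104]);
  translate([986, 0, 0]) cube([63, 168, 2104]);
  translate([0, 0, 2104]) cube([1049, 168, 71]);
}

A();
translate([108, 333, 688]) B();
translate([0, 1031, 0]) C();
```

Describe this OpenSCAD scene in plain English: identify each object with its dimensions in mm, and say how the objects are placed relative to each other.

A is a table: top 636 mm (x) × 701 mm (y), 25 mm thick, upper face at z = 688 mm, on four round legs of 50 mm diameter, each leg's bounding box inset 57 mm from the nearest pair of top edges, running from z = 0 to the bottom of the top.

B is a rectangular picture frame lying in the x–z plane (depth along y). The opening is 356 mm wide (x) by 742 mm tall (z), surrounded by a border 32 mm wide on all four sides. The frame is 35 mm deep and is made of two full-height vertical stiles with two horizontal rails fitted between them.

C is a rectangular door frame: two vertical jambs of 63×168 mm section, 2104 mm tall, with a clear opening 923 mm wide between their inner faces. A header 71 mm tall and 168 mm deep lies on top of the jambs and spans the full outside width.

The picture frame is on top of the table, centred. The door frame is on the floor beside the table on its +y side.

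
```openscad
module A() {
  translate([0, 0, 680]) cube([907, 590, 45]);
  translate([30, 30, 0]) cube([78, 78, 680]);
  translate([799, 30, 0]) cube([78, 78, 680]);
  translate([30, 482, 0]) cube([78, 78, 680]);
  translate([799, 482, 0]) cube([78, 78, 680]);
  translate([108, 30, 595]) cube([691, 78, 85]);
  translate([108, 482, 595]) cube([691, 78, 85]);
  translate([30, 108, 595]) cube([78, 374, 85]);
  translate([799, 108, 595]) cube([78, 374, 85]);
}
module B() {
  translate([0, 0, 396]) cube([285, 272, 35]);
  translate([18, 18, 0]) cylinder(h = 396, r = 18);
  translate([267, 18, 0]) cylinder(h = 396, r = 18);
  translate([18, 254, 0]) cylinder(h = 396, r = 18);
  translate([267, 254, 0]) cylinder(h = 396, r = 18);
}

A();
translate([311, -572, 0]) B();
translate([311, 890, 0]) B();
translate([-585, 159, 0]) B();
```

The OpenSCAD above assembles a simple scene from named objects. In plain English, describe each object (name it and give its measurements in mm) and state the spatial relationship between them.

A is a table with a 907×590 mm rectangular top, 45 mm thick, top surface at z = 725 mm, supported by four 78×78 mm square legs, each inset 30 mm from the nearest pair of top edges, running from the floor. Four apron rails, 78 mm thick and 85 mm tall, run between adjacent legs with their top edges flush with the underside of the top and their outer faces flush with the legs' outer faces.

B is a four-legged stool. The seat is 285×272 mm, 35 mm thick, top at z = 431 mm. It stands on four round legs, each 36 mm in diameter, from z = 0 to the seat underside, each leg's axis is inset half a diameter from the nearest pair of seat edges (so the leg's bounding box is flush with the corner).

Three stools sit around the table at the −y, +y, −x sides.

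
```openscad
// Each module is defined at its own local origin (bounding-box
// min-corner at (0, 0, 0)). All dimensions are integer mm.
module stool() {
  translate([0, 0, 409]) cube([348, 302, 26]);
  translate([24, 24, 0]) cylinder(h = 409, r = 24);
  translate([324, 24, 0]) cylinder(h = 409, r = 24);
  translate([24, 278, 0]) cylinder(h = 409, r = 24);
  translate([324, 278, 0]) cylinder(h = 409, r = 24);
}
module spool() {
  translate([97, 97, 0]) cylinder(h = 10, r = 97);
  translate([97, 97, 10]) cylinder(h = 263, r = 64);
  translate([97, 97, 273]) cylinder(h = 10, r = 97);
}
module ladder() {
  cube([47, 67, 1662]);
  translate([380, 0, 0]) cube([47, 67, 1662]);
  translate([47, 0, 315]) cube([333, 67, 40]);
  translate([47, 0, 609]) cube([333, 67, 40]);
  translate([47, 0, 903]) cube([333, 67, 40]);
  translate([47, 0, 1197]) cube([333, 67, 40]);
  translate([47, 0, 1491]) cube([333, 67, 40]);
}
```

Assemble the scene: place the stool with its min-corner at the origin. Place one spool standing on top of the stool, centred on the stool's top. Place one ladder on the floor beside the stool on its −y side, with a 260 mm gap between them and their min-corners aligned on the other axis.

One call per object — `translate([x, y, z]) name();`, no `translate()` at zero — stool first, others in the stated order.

stool();
translate([77, 54, 435]) spool();
translate([0, -327, 0]) ladder();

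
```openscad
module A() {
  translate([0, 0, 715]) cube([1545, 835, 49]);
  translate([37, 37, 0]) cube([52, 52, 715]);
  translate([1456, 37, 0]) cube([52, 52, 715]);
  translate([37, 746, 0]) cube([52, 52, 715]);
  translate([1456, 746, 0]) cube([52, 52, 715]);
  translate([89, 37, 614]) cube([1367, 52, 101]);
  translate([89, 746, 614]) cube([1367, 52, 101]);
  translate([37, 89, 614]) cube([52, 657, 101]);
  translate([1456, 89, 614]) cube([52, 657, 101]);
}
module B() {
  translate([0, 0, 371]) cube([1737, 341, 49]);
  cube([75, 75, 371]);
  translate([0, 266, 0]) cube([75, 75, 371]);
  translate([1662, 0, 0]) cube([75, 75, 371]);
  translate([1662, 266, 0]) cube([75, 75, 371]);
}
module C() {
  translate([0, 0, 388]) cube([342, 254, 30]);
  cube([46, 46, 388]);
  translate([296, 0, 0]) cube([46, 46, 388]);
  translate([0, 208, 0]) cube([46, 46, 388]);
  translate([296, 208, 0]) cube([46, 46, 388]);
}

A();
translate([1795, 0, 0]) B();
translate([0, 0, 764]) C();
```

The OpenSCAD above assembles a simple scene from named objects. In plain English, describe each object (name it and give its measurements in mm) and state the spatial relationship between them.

A is a rectangular dining table. The top is 1545×835×49 mm with its upper surface at z = 764 mm. It stands on four 52×52 mm square legs, each inset 37 mm from the nearest pair of top edges, running from the floor to the underside of the top. Four apron rails, 52 mm thick and 101 mm tall, run between adjacent legs with their top edges flush with the underside of the top and their outer faces flush with the legs' outer faces.

B is a long wooden bench with a 1737 mm (x) × 341 mm (y) seat, 49 mm thick, its top surface 420 mm above the floor. Four 75 mm square legs at the seat corners, flush with the edges, run from z = 0 to the seat underside.

C is a four-legged stool. The seat is 342×254 mm, 30 mm thick, top at z = 418 mm. It stands on four square legs, each 46×46 mm in cross-section, from z = 0 to the seat underside, each flush with a corner of the seat.

The bench is on the floor beside the table on its +x side. The stool is on top of the table.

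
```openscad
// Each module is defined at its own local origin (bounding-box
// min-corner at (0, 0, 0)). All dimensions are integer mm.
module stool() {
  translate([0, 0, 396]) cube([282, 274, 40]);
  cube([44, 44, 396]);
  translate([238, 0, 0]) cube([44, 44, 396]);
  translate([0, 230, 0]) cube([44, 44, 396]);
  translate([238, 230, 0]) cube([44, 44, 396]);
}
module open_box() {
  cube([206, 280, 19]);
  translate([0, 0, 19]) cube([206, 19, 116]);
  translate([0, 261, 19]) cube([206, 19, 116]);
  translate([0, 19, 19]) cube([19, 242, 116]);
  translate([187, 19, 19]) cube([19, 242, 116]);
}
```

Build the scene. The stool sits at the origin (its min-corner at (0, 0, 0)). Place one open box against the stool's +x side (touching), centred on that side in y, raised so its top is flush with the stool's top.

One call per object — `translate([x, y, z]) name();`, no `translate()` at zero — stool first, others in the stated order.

stool();
translate([282, -3, 301]) open_box();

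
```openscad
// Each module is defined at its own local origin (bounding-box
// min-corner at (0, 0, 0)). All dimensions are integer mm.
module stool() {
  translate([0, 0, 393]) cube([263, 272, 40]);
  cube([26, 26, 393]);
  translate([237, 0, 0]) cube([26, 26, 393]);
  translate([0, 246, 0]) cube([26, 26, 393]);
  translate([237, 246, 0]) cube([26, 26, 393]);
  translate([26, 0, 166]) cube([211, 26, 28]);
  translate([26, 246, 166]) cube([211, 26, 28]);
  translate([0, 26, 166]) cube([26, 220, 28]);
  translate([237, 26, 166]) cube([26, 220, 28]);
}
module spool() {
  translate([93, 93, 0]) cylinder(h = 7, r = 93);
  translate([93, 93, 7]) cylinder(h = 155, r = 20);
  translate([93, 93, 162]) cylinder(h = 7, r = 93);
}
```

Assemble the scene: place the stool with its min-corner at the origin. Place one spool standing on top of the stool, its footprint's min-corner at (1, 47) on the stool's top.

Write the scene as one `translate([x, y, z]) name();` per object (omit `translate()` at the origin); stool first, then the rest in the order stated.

stool();
translate([1, 47, 433]) spool();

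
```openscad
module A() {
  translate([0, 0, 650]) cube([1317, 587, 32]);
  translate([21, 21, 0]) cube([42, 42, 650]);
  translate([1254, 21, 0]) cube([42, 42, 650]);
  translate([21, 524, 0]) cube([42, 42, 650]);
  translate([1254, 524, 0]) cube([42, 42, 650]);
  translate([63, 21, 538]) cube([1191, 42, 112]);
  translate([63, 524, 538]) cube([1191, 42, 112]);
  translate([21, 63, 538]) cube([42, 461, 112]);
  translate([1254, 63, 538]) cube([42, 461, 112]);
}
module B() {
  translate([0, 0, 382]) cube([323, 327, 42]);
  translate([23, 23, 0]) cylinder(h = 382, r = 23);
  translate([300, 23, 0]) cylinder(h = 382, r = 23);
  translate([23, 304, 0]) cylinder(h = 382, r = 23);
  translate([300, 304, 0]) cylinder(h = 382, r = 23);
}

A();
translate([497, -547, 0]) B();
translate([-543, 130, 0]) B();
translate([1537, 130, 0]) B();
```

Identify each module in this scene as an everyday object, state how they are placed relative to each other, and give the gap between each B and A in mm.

A is a table. B is a stool. Three stools sit around the table at the −y, −x, +x sides. The gap between each stool and the table is 220 mm.

Each stool's nearest face is 220 mm from the table's bounding box.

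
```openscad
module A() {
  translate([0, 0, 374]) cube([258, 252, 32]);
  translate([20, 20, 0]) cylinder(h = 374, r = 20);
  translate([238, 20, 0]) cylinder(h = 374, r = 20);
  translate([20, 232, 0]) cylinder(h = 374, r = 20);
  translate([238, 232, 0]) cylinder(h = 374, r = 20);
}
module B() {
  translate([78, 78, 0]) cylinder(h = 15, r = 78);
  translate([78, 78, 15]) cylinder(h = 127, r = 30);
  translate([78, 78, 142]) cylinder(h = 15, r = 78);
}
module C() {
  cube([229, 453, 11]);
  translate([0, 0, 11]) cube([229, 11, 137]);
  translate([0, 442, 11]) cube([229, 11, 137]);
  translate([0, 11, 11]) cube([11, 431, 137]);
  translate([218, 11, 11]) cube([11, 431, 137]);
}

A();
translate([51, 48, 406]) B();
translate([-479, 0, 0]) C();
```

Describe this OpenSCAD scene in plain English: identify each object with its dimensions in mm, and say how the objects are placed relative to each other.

A is a simple wooden stool: a rectangular seat 258 mm (x) by 252 mm (y), 32 mm thick, top face at z = 406 mm, on four round legs, each 40 mm in diameter. The legs rest on z = 0, each leg's axis is inset half a diameter from the nearest pair of seat edges (so the leg's bounding box is flush with the corner).

B is a spool: two coaxial disc flanges of radius 78 mm and thickness 15 mm, joined by a core cylinder of radius 30 mm and height 127 mm. The lower flange rests on z = 0 and the three cylinders share a vertical axis.

C is an open storage box with external size 229×453×148 mm and wall thickness 11 mm (the base is also 11 mm thick). The base covers the whole footprint; the four walls stand on the base, with the y-facing walls full-width and the x-facing walls fitting between their inner faces.

The spool is on top of the stool, centred. The open box is on the floor beside the stool on its −x side.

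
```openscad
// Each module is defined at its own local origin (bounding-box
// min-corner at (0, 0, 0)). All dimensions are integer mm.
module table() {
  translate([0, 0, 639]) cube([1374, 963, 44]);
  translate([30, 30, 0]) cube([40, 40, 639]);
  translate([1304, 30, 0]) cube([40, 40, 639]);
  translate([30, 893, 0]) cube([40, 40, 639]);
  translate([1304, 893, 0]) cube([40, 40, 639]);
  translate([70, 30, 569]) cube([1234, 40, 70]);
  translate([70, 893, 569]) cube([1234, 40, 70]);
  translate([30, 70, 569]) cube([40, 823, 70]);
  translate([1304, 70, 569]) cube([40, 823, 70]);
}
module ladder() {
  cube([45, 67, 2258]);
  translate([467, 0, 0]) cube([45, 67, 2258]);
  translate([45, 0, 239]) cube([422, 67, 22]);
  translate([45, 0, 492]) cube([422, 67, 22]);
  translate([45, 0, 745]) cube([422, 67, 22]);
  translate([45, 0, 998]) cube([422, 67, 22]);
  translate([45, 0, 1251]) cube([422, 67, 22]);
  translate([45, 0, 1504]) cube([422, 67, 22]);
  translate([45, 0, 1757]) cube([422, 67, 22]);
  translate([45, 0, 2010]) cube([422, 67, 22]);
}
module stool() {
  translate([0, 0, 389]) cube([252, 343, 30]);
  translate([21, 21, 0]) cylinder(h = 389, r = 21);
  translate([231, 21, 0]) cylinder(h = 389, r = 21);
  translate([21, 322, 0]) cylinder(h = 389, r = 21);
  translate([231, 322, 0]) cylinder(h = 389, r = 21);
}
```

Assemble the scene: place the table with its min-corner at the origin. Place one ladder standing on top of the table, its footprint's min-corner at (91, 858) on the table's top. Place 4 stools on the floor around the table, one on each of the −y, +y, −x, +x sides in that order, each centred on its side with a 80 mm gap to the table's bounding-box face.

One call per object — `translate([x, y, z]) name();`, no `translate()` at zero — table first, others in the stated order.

table();
translate([91, 858, 683]) ladder();
translate([561, -423, 0]) stool();
translate([561, 1043, 0]) stool();
translate([-332, 310, 0]) stool();
translate([1454, 310, 0]) stool();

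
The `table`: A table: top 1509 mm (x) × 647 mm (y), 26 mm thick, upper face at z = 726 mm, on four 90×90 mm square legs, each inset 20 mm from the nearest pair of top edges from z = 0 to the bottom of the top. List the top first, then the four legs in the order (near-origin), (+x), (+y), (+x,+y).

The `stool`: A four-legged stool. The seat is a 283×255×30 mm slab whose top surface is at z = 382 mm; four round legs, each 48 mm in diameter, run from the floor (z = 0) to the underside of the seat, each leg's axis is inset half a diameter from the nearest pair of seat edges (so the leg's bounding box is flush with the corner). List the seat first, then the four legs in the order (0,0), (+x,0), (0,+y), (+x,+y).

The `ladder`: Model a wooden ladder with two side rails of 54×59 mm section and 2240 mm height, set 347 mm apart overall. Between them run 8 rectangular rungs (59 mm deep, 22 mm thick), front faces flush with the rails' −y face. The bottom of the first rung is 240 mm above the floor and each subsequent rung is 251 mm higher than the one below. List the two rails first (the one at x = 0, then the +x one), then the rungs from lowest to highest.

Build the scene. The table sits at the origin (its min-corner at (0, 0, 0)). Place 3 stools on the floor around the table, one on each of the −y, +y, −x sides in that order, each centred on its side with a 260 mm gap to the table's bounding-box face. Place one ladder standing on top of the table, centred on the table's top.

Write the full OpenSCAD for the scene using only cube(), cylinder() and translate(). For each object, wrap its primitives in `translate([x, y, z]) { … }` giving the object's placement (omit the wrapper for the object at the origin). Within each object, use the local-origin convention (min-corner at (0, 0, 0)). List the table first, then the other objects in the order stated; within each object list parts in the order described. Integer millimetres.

translate([0, 0, 700]) cube([1509, 647, 26]);
translate([20, 20, 0]) cube([90, 90, 700]);
translate([1399, 20, 0]) cube([90, 90, 700]);
translate([20, 537, 0]) cube([90, 90, 700]);
translate([1399, 537, 0]) cube([90, 90, 700]);
translate([613, -515, 0]) {
  translate([0, 0, 352]) cube([283, 255, 30]);
  translate([24, 24, 0]) cylinder(h = 352, r = 24);
  translate([259, 24, 0]) cylinder(h = 352, r = 24);
  translate([24, 231, 0]) cylinder(h = 352, r = 24);
  translate([259, 231, 0]) cylinder(h = 352, r = 24);
}
translate([613, 907, 0]) {
  translate([0, 0, 352]) cube([283, 255, 30]);
  translate([24, 24, 0]) cylinder(h = 352, r = 24);
  translate([259, 24, 0]) cylinder(h = 352, r = 24);
  translate([24, 231, 0]) cylinder(h = 352, r = 24);
  translate([259, 231, 0]) cylinder(h = 352, r = 24);
}
translate([-543, 196, 0]) {
  translate([0, 0, 352]) cube([283, 255, 30]);
  translate([24, 24, 0]) cylinder(h = 352, r = 24);
  translate([259, 24, 0]) cylinder(h = 352, r = 24);
  translate([24, 231, 0]) cylinder(h = 352, r = 24);
  translate([259, 231, 0]) cylinder(h = 352, r = 24);
}
translate([581, 294, 726]) {
  cube([54, 59, 2240]);
  translate([293, 0, 0]) cube([54, 59, 2240]);
  translate([54, 0, 240]) cube([239, 59, 22]);
  translate([54, 0, 491]) cube([239, 59, 22]);
  translate([54, 0, 742]) cube([239, 59, 22]);
  translate([54, 0, 993]) cube([239, 59, 22]);
  translate([54, 0, 1244]) cube([239, 59, 22]);
  translate([54, 0, 1495]) cube([239, 59, 22]);
  translate([54, 0, 1746]) cube([239, 59, 22]);
  translate([54, 0, 1997]) cube([239, 59, 22]);
}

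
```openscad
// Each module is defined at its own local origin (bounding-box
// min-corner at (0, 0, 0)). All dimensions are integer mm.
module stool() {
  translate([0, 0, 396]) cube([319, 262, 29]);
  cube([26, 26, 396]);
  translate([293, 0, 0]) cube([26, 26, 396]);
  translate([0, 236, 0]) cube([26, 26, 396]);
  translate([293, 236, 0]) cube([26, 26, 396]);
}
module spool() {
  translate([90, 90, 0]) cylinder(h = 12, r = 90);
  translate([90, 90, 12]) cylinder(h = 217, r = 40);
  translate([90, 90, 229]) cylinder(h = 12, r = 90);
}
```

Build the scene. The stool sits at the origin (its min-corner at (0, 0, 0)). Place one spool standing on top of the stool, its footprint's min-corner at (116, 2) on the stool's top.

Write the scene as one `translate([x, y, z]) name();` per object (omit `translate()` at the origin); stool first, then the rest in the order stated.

stool();
translate([116, 2, 425]) spool();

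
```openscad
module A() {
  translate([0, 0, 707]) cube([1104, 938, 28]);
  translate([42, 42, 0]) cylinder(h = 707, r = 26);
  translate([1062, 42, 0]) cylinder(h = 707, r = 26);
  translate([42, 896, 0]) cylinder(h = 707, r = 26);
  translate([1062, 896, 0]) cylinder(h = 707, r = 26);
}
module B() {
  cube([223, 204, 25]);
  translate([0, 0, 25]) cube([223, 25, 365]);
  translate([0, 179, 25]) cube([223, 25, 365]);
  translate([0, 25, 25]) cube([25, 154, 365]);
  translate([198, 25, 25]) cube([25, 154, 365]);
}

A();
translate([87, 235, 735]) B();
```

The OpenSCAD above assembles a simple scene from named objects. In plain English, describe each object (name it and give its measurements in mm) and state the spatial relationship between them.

A is a table with a 1104×938 mm rectangular top, 28 mm thick, top surface at z = 735 mm, supported by four round legs of 52 mm diameter, each leg's bounding box inset 16 mm from the nearest pair of top edges, running from the floor.

B is an open storage box with external size 223×204×390 mm and wall thickness 25 mm (the base is also 25 mm thick). The base covers the whole footprint; the four walls stand on the base, with the y-facing walls full-width and the x-facing walls fitting between their inner faces.

The open box is on top of the table.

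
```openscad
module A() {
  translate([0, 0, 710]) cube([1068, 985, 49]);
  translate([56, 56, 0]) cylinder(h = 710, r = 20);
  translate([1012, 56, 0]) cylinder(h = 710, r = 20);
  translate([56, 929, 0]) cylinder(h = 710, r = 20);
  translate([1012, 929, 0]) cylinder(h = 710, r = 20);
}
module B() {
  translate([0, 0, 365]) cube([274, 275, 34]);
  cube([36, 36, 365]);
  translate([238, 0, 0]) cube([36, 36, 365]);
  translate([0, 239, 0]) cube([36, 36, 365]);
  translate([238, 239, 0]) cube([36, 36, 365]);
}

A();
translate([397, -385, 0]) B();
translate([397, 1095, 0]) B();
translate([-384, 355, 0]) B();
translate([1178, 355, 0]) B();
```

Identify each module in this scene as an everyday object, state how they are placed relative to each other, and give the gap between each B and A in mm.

A is a table. B is a stool. Four stools sit around the table at the −y, +y, −x, +x sides. The gap between each stool and the table is 110 mm.

Each stool's nearest face is 110 mm from the table's bounding box.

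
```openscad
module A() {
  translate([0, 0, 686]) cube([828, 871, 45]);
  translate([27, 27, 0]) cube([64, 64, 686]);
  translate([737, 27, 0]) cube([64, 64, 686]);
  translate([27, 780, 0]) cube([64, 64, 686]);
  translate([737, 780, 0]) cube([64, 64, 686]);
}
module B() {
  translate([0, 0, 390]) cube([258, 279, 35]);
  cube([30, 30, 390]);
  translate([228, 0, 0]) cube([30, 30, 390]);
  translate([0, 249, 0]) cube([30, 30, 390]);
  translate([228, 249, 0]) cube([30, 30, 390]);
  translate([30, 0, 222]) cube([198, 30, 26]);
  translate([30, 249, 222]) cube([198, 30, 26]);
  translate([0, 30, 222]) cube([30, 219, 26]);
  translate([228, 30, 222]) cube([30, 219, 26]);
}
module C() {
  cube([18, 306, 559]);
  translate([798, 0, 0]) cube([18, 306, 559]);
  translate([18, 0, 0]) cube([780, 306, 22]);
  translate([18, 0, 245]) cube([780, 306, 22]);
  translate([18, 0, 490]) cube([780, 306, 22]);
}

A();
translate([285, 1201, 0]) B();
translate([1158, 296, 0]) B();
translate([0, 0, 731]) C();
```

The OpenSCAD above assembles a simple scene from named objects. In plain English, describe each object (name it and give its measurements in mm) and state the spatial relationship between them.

A is a rectangular dining table. The top is 828×871×45 mm with its upper surface at z = 731 mm. It stands on four 64×64 mm square legs, each inset 27 mm from the nearest pair of top edges, running from the floor to the underside of the top.

B is a four-legged stool. The seat is a 258×279×35 mm slab whose top surface is at z = 425 mm; four square legs, each 30×30 mm in cross-section, run from the floor (z = 0) to the underside of the seat, each flush with a corner of the seat. Four stretchers, 30 mm wide and 26 mm tall, connect adjacent legs with their undersides at z = 222 mm, each running between the inner faces of the legs it joins and aligned with the legs' outer faces on the other axis.

C is a bookshelf 816 mm wide overall, 306 mm deep and 559 mm tall. The two sides are 18 mm thick vertical panels. 3 horizontal shelves of 22 mm thickness span between the inner faces of the sides; the lowest shelf sits on the floor and shelves are stacked with a clear vertical gap of 223 mm between each pair.

Two stools sit around the table at the +y, +x sides. The bookshelf is on top of the table.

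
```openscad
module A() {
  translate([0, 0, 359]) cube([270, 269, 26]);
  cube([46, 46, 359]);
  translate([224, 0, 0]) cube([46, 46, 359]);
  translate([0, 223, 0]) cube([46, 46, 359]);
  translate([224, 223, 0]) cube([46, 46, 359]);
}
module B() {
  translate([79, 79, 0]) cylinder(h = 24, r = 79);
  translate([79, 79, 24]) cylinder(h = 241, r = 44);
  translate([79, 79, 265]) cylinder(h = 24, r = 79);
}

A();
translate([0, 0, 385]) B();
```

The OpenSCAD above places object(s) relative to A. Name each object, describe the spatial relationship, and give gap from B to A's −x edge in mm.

The spool's min-x is at 0; the stool's min-x is 0; gap = 0 mm.

A is a stool. B is a spool. The spool is on top of the stool. The gap from the spool to the stool's −x edge is 0 mm.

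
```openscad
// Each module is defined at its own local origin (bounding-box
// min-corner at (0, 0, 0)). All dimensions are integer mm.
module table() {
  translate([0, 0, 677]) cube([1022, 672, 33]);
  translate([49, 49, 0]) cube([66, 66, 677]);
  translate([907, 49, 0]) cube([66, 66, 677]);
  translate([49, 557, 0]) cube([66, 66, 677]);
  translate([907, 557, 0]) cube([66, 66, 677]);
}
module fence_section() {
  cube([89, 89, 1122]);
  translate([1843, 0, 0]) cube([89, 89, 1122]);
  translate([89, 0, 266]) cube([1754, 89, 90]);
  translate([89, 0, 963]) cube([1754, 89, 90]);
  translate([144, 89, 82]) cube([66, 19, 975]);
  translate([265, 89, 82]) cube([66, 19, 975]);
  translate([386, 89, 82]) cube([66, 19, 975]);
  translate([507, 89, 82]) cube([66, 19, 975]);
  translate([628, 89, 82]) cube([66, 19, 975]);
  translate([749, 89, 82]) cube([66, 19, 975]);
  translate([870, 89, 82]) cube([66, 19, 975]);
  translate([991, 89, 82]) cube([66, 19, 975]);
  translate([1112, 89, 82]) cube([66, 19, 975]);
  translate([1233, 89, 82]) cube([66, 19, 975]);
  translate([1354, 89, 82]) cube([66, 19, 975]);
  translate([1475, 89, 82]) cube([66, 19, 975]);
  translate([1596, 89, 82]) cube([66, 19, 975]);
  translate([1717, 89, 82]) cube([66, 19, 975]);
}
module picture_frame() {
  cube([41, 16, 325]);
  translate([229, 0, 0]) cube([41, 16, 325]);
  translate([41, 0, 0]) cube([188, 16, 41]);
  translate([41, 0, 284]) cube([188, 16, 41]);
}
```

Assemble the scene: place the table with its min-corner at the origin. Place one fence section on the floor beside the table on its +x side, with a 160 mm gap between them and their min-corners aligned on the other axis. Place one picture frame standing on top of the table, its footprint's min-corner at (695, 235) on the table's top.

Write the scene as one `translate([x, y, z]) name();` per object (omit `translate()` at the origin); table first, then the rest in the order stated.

table();
translate([1182, 0, 0]) fence_section();
translate([695, 235, 710]) picture_frame();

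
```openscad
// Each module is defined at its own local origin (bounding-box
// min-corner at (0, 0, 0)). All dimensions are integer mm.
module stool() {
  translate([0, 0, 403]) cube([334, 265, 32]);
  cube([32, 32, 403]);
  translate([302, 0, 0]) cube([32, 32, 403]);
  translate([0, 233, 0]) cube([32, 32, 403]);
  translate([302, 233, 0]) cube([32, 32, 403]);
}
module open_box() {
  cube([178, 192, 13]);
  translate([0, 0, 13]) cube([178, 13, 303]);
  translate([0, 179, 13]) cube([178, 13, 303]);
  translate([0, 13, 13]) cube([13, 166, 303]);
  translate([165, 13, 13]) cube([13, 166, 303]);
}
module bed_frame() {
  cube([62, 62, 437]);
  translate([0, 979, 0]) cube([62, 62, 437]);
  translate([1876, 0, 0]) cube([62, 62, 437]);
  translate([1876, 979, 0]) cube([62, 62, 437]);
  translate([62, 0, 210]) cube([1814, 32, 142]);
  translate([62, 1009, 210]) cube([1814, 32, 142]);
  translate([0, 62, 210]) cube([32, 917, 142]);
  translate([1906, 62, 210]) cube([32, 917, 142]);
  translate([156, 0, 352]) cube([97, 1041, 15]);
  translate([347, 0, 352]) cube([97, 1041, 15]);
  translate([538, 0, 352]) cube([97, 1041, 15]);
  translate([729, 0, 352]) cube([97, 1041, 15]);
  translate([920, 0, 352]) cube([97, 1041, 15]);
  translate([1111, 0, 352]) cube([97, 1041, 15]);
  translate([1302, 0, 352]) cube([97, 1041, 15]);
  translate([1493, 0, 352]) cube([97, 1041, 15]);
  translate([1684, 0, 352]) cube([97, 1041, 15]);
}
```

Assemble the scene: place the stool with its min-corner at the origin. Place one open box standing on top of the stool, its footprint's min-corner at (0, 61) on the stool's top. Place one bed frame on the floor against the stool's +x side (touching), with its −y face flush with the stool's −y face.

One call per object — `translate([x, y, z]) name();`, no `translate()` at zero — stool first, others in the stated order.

stool();
translate([0, 61, 435]) open_box();
translate([334, 0, 0]) bed_frame();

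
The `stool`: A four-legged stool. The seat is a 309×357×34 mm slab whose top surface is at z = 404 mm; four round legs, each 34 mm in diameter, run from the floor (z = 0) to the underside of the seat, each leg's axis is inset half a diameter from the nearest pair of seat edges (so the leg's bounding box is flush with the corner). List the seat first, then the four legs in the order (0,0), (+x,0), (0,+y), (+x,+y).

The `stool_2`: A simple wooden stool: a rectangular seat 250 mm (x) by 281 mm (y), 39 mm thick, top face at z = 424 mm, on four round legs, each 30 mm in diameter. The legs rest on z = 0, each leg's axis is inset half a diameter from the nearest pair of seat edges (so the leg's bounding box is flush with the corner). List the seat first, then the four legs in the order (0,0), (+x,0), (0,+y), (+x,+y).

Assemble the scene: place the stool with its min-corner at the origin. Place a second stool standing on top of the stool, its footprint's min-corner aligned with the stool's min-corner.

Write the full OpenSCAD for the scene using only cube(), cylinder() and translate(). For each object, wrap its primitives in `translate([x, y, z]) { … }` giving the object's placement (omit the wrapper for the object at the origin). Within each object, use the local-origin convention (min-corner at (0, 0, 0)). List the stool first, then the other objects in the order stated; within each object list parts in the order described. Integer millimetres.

translate([0, 0, 370]) cube([309, 357, 34]);
translate([17, 17, 0]) cylinder(h = 370, r = 17);
translate([292, 17, 0]) cylinder(h = 370, r = 17);
translate([17, 340, 0]) cylinder(h = 370, r = 17);
translate([292, 340, 0]) cylinder(h = 370, r = 17);
translate([0, 0, 404]) {
  translate([0, 0, 385]) cube([250, 281, 39]);
  translate([15, 15, 0]) cylinder(h = 385, r = 15);
  translate([235, 15, 0]) cylinder(h = 385, r = 15);
  translate([15, 266, 0]) cylinder(h = 385, r = 15);
  translate([235, 266, 0]) cylinder(h = 385, r = 15);
}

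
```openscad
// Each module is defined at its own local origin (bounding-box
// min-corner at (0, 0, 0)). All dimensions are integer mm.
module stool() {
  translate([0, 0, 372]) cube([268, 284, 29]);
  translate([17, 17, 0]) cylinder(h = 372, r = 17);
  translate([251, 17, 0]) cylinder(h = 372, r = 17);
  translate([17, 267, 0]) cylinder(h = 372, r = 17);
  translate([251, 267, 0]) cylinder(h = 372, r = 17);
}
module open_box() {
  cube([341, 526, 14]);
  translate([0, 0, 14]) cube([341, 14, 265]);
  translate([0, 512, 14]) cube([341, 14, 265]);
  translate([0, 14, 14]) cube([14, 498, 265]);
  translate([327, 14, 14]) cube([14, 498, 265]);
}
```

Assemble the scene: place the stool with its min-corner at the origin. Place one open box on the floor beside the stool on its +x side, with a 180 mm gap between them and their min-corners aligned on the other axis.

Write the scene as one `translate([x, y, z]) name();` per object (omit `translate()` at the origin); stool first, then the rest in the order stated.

stool();
translate([448, 0, 0]) open_box();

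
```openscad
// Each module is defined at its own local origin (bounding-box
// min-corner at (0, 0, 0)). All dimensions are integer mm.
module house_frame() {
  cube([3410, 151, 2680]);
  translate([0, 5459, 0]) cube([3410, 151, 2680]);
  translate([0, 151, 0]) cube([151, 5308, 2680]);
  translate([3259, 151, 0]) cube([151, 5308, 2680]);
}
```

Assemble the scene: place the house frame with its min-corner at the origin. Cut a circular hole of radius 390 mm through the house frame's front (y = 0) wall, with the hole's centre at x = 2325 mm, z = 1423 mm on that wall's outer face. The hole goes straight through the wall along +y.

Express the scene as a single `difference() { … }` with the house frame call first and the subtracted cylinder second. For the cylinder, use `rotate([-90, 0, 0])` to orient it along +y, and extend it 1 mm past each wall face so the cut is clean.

difference() {
  house_frame();
  translate([2325, -1, 1423]) rotate([-90, 0, 0]) cylinder(h = 153, r = 390);
}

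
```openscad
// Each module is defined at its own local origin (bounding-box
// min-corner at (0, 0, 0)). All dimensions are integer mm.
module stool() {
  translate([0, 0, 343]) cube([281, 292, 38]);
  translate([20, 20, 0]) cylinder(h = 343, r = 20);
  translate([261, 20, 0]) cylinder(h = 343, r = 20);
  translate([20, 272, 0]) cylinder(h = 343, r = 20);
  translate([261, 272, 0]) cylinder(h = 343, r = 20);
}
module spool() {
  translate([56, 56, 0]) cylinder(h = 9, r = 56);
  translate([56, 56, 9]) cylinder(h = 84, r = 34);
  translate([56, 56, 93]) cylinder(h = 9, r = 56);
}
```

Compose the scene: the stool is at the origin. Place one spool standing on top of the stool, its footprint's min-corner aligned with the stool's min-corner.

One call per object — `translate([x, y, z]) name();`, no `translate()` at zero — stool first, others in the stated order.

stool();
translate([0, 0, 381]) spool();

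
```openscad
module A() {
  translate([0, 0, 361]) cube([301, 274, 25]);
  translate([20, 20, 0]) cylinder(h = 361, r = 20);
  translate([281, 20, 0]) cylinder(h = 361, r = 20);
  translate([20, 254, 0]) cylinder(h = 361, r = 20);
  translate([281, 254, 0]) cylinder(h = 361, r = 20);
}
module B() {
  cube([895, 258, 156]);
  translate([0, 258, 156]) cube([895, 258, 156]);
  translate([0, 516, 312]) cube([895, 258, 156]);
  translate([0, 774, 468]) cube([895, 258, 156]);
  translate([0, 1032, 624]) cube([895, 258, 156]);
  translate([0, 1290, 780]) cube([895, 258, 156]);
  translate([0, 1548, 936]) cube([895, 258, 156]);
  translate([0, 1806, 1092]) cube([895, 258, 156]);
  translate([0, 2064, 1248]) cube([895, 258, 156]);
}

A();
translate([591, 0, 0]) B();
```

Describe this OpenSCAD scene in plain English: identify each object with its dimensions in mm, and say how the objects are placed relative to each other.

A is a four-legged stool. The seat is 301×274 mm, 25 mm thick, top at z = 386 mm. It stands on four round legs, each 40 mm in diameter, from z = 0 to the seat underside, each leg's axis is inset half a diameter from the nearest pair of seat edges (so the leg's bounding box is flush with the corner).

B is a run of 9 identical solid stair steps. Each tread is 895×258 mm and each step block is 156 mm high. Step 1 rests on the floor; step k is offset from step 1 by (k−1)×258 mm in y and (k−1)×156 mm in z.

The staircase is on the floor beside the stool on its +x side.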